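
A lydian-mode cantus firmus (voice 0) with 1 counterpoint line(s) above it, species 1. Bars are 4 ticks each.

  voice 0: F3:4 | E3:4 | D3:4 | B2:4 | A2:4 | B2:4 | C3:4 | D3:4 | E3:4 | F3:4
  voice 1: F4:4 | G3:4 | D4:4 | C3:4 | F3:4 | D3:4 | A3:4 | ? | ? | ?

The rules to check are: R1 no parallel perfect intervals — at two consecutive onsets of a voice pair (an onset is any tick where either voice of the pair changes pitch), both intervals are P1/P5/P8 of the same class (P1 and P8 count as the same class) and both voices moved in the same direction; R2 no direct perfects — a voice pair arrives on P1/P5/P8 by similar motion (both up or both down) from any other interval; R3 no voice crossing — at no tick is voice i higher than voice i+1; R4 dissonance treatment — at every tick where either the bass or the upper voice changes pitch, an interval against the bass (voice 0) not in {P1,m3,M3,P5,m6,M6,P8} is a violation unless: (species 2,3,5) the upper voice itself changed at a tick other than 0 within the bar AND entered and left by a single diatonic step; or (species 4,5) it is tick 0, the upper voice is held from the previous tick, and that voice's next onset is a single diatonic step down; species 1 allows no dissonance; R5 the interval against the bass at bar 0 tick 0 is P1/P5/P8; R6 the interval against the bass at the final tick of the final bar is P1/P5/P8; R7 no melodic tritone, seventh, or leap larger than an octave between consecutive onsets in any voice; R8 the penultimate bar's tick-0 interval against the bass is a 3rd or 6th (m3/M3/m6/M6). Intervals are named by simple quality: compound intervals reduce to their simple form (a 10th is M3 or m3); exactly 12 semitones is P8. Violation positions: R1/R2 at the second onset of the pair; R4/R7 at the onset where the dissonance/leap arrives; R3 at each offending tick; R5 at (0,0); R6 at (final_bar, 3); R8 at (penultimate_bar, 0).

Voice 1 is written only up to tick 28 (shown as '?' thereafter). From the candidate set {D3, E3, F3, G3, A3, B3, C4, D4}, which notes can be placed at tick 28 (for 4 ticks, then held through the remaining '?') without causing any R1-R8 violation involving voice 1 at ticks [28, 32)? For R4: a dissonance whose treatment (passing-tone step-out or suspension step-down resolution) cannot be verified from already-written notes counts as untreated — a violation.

D3: legal
E3: violates R4
F3: legal
G3: violates R4
A3: legal
B3: legal
C4: violates R4
D4: violates R2

{A3, B3, D3, F3}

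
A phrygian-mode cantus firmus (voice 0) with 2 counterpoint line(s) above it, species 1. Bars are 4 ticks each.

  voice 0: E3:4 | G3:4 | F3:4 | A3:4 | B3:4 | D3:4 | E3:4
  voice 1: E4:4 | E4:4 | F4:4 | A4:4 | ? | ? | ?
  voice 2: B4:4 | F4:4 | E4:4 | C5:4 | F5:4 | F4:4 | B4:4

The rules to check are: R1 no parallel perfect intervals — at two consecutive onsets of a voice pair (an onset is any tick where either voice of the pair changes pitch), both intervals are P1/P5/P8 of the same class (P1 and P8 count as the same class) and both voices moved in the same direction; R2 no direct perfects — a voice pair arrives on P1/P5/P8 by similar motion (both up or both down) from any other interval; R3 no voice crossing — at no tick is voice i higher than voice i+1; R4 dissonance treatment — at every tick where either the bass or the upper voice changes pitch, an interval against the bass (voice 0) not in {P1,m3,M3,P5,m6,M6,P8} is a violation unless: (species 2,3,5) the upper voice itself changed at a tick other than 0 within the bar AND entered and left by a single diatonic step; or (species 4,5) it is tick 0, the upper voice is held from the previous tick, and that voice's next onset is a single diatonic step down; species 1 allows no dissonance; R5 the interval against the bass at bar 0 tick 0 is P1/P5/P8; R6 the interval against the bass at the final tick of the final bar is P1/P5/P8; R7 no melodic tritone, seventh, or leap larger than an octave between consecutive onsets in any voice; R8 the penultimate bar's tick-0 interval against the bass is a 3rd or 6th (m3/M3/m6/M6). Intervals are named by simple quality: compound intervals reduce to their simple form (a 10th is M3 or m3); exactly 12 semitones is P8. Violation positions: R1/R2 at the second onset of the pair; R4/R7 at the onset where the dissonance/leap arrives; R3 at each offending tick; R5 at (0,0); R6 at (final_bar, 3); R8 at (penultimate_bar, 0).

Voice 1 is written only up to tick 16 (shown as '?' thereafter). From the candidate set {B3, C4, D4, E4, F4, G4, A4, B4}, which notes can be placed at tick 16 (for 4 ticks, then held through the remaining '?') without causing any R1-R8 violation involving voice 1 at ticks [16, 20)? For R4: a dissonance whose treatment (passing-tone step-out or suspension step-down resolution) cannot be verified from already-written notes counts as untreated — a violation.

{D4, G4}

B3: violates R7
C4: violates R4
D4: legal
E4: violates R4
F4: violates R4
G4: legal
A4: violates R4
B4: violates R1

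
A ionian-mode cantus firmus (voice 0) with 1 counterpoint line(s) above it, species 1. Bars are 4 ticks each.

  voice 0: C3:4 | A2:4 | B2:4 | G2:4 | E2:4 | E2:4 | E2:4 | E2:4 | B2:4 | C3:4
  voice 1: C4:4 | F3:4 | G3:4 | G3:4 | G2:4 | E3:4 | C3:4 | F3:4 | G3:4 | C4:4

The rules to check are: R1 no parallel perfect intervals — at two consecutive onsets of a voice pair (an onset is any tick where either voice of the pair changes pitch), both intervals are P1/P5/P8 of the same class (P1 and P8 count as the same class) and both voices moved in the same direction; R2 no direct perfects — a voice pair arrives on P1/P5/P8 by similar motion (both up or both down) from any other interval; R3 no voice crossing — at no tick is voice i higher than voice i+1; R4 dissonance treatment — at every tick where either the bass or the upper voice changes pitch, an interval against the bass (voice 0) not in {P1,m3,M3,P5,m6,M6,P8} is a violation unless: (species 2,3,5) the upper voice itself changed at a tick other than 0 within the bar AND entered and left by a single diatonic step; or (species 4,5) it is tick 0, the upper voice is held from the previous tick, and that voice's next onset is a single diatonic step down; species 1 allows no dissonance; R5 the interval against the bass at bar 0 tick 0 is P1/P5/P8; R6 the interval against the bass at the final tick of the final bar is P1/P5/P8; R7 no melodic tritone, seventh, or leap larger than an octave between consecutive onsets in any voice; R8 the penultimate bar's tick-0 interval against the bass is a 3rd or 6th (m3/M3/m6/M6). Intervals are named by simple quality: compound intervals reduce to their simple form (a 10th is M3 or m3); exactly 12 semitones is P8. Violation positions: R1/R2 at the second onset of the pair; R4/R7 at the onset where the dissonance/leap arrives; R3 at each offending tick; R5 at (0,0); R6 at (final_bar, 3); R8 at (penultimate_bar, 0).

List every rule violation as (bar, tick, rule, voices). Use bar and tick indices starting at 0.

(7, 0, R4, (0, 1))
(9, 0, R2, (0, 1))

bar 0: v0=C3 v1=C4 downbeat P8
bar 1: v0=A2 v1=F3 downbeat m6
bar 2: v0=B2 v1=G3 downbeat m6
bar 3: v0=G2 v1=G3 downbeat P8
bar 4: v0=E2 v1=G2 downbeat m3
bar 5: v0=E2 v1=E3 downbeat P8
bar 6: v0=E2 v1=C3 downbeat m6
bar 7: v0=E2 v1=F3 downbeat m2
bar 8: v0=B2 v1=G3 downbeat m6
bar 9: v0=C3 v1=C4 downbeat P8
  -> R4 @ bar 7 tick 0 v(0, 1): E2/F3 m2 untreated
  -> R2 @ bar 9 tick 0 v(0, 1): B2/G3 m6 -> C3/C4 P8 similar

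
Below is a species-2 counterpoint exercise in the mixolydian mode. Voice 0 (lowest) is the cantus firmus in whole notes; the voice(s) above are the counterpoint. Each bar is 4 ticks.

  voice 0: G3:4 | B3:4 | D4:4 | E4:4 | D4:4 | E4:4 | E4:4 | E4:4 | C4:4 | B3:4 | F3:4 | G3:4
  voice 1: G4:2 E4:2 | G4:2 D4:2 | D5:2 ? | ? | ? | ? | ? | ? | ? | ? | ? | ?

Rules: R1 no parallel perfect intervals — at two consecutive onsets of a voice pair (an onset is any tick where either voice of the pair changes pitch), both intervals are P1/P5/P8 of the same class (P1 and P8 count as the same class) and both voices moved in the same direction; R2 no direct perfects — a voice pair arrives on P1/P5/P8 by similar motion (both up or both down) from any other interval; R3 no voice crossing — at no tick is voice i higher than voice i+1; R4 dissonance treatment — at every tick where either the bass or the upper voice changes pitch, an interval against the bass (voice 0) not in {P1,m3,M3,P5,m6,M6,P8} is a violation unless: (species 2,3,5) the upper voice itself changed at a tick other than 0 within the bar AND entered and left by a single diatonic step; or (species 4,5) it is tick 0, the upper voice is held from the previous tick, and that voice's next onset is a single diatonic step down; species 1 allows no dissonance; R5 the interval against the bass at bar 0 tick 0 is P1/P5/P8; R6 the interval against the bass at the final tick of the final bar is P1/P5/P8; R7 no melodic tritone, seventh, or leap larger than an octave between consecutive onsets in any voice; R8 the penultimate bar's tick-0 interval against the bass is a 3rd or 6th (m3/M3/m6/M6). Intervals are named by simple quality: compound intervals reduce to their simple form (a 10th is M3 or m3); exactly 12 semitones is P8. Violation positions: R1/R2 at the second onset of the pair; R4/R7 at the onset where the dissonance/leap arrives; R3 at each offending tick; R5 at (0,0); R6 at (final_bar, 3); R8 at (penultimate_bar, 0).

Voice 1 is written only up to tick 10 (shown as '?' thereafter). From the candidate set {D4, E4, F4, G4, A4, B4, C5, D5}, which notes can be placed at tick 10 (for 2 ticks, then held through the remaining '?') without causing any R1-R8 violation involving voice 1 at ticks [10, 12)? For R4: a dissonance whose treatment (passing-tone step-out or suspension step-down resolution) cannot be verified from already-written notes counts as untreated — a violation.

D4: legal
E4: violates R4,R7
F4: legal
G4: violates R4
A4: legal
B4: legal
C5: violates R4
D5: legal

{A4, B4, D4, D5, F4}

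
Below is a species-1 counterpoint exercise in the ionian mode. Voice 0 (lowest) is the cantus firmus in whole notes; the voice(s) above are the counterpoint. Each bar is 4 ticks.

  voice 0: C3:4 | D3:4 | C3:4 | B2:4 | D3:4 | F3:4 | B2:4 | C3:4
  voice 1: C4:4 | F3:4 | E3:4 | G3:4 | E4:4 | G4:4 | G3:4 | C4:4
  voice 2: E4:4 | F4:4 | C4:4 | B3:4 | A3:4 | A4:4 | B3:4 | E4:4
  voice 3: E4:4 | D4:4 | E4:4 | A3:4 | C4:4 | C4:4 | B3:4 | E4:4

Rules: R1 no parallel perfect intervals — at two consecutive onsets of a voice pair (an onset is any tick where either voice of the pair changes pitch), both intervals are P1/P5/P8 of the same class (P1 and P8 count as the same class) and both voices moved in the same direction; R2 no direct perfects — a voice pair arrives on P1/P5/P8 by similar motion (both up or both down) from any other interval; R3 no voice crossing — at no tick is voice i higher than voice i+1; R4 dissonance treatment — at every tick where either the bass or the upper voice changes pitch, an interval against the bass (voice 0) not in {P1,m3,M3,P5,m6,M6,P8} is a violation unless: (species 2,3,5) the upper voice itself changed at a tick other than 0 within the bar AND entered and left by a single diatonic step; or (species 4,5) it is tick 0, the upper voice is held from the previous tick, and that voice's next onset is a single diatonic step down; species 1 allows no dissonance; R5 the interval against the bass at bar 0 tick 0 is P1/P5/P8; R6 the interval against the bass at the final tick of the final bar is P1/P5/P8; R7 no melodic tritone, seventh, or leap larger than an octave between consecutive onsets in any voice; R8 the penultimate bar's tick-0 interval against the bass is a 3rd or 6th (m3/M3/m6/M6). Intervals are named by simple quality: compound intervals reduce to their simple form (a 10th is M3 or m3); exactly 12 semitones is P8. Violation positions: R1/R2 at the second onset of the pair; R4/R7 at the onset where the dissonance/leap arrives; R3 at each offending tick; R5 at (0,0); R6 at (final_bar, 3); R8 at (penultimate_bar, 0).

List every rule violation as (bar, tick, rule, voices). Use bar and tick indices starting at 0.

(0, 0, R5, (0, 2))
(0, 0, R5, (0, 3))
(1, 0, R3, (2, 3))
(1, 1, R3, (2, 3))
(1, 2, R3, (2, 3))
(1, 3, R3, (2, 3))
(2, 0, R2, (0, 2))
(3, 0, R1, (0, 2))
(3, 0, R3, (2, 3))
(3, 0, R4, (0, 3))
(3, 1, R3, (2, 3))
(3, 2, R3, (2, 3))
(3, 3, R3, (2, 3))
(4, 0, R3, (1, 2))
(4, 0, R4, (0, 1))
(4, 0, R4, (0, 3))
(4, 1, R3, (1, 2))
(4, 2, R3, (1, 2))
(4, 3, R3, (1, 2))
(5, 0, R3, (2, 3))
(5, 0, R4, (0, 1))
(5, 1, R3, (2, 3))
(5, 2, R3, (2, 3))
(5, 3, R3, (2, 3))
(6, 0, R2, (0, 2))
(6, 0, R2, (0, 3))
(6, 0, R2, (2, 3))
(6, 0, R7, (0,))
(6, 0, R7, (2,))
(6, 0, R8, (0, 2))
(6, 0, R8, (0, 3))
(7, 0, R1, (2, 3))
(7, 0, R2, (0, 1))
(7, 3, R6, (0, 2))
(7, 3, R6, (0, 3))

bar 0: v0=C3 v1=C4 v2=E4 v3=E4 downbeat M3
bar 1: v0=D3 v1=F3 v2=F4 v3=D4 downbeat P8
bar 2: v0=C3 v1=E3 v2=C4 v3=E4 downbeat M3
bar 3: v0=B2 v1=G3 v2=B3 v3=A3 downbeat m7
bar 4: v0=D3 v1=E4 v2=A3 v3=C4 downbeat m7
bar 5: v0=F3 v1=G4 v2=A4 v3=C4 downbeat P5
bar 6: v0=B2 v1=G3 v2=B3 v3=B3 downbeat P8
bar 7: v0=C3 v1=C4 v2=E4 v3=E4 downbeat M3
  -> R5 @ bar 0 tick 0 v(0, 2): opens on M3
  -> R5 @ bar 0 tick 0 v(0, 3): opens on M3
  -> R3 @ bar 1 tick 0 v(2, 3): F4 above D4
  -> R3 @ bar 1 tick 1 v(2, 3): F4 above D4
  -> R3 @ bar 1 tick 2 v(2, 3): F4 above D4
  -> R3 @ bar 1 tick 3 v(2, 3): F4 above D4
  -> R2 @ bar 2 tick 0 v(0, 2): D3/F4 m3 -> C3/C4 P8 similar
  -> R1 @ bar 3 tick 0 v(0, 2): C3/C4 P8 -> B2/B3 P8 similar
  -> R3 @ bar 3 tick 0 v(2, 3): B3 above A3
  -> R4 @ bar 3 tick 0 v(0, 3): B2/A3 m7 untreated
  -> R3 @ bar 3 tick 1 v(2, 3): B3 above A3
  -> R3 @ bar 3 tick 2 v(2, 3): B3 above A3
  -> R3 @ bar 3 tick 3 v(2, 3): B3 above A3
  -> R3 @ bar 4 tick 0 v(1, 2): E4 above A3
  -> R4 @ bar 4 tick 0 v(0, 1): D3/E4 M2 untreated
  -> R4 @ bar 4 tick 0 v(0, 3): D3/C4 m7 untreated
  -> R3 @ bar 4 tick 1 v(1, 2): E4 above A3
  -> R3 @ bar 4 tick 2 v(1, 2): E4 above A3
  -> R3 @ bar 4 tick 3 v(1, 2): E4 above A3
  -> R3 @ bar 5 tick 0 v(2, 3): A4 above C4
  -> R4 @ bar 5 tick 0 v(0, 1): F3/G4 M2 untreated
  -> R3 @ bar 5 tick 1 v(2, 3): A4 above C4
  -> R3 @ bar 5 tick 2 v(2, 3): A4 above C4
  -> R3 @ bar 5 tick 3 v(2, 3): A4 above C4
  -> R2 @ bar 6 tick 0 v(0, 2): F3/A4 M3 -> B2/B3 P8 similar
  -> R2 @ bar 6 tick 0 v(0, 3): F3/C4 P5 -> B2/B3 P8 similar
  -> R2 @ bar 6 tick 0 v(2, 3): A4/C4 M6 -> B3/B3 P1 similar
  -> R7 @ bar 6 tick 0 v(0,): F3->B2 leap 6st
  -> R7 @ bar 6 tick 0 v(2,): A4->B3 leap 10st
  -> R8 @ bar 6 tick 0 v(0, 2): penult P8 not 3rd/6th
  -> R8 @ bar 6 tick 0 v(0, 3): penult P8 not 3rd/6th
  -> R1 @ bar 7 tick 0 v(2, 3): B3/B3 P1 -> E4/E4 P1 similar
  -> R2 @ bar 7 tick 0 v(0, 1): B2/G3 m6 -> C3/C4 P8 similar
  -> R6 @ bar 7 tick 3 v(0, 2): closes on M3
  -> R6 @ bar 7 tick 3 v(0, 3): closes on M3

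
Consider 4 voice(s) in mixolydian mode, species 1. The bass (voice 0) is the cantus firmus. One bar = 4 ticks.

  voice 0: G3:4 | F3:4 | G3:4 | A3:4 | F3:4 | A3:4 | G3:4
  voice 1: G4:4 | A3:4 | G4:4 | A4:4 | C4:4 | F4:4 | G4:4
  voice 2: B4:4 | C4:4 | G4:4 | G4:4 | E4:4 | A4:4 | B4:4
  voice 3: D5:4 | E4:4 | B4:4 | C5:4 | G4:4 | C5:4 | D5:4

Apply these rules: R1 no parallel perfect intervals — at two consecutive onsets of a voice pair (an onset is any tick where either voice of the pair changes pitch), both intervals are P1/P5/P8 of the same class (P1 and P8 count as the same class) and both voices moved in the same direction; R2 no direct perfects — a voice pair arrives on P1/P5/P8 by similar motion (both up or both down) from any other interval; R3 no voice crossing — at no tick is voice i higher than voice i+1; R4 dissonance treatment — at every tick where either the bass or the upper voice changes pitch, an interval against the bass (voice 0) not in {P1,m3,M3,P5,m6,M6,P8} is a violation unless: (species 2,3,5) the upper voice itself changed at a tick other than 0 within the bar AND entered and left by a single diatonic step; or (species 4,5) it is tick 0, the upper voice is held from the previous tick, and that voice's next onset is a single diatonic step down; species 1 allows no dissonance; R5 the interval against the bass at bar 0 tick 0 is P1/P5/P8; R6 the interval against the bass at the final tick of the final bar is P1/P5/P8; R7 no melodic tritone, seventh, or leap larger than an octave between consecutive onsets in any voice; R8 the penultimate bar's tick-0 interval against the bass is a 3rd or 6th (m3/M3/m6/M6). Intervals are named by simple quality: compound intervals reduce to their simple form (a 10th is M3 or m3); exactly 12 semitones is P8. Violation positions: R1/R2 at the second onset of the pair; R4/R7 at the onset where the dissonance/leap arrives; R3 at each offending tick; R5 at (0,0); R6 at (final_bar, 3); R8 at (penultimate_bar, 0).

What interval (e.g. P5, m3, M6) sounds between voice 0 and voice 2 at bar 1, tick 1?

P5

voice 0=F3 voice 2=C4 -> P5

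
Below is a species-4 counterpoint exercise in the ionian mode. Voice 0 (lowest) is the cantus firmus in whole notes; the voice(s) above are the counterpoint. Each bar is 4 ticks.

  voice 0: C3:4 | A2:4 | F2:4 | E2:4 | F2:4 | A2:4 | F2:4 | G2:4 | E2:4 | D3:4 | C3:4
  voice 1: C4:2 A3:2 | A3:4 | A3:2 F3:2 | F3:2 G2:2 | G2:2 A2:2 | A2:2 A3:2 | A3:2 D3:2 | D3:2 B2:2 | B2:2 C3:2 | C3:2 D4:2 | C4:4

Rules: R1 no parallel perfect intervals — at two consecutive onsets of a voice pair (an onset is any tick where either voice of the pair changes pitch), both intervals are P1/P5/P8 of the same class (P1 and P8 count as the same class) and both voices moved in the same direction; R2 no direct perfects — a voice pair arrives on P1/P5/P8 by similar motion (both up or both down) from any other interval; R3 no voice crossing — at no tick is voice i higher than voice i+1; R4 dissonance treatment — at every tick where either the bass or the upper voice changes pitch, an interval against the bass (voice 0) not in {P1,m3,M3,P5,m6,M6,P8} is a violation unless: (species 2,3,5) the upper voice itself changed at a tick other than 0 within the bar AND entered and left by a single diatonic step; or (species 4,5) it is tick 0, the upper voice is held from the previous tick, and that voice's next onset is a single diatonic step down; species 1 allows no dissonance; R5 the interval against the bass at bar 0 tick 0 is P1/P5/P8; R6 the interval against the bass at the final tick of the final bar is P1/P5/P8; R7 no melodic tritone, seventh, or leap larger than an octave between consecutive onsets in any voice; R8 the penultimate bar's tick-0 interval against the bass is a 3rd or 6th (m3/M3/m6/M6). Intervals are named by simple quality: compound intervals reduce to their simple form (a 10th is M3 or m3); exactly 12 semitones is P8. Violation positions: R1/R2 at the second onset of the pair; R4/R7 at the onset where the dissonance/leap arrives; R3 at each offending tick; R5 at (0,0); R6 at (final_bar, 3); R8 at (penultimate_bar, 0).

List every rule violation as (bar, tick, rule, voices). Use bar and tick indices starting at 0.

bar 0: v0=C3 v1=C4 downbeat P8
bar 1: v0=A2 v1=A3 downbeat P8
bar 2: v0=F2 v1=A3 downbeat M3
bar 3: v0=E2 v1=F3 downbeat m2
bar 4: v0=F2 v1=G2 downbeat M2
bar 5: v0=A2 v1=A2 downbeat P1
bar 6: v0=F2 v1=A3 downbeat M3
bar 7: v0=G2 v1=D3 downbeat P5
bar 8: v0=E2 v1=B2 downbeat P5
bar 9: v0=D3 v1=C3 downbeat M2
bar 10: v0=C3 v1=C4 downbeat P8
  -> R4 @ bar 3 tick 0 v(0, 1): E2/F3 m2 untreated
  -> R7 @ bar 3 tick 2 v(1,): F3->G2 leap 10st
  -> R4 @ bar 4 tick 0 v(0, 1): F2/G2 M2 untreated
  -> R3 @ bar 9 tick 0 v(0, 1): D3 above C3
  -> R4 @ bar 9 tick 0 v(0, 1): D3/C3 M2 untreated
  -> R7 @ bar 9 tick 0 v(0,): E2->D3 leap 10st
  -> R8 @ bar 9 tick 0 v(0, 1): penult M2 not 3rd/6th
  -> R3 @ bar 9 tick 1 v(0, 1): D3 above C3
  -> R7 @ bar 9 tick 2 v(1,): C3->D4 leap 14st
  -> R1 @ bar 10 tick 0 v(0, 1): D3/D4 P8 -> C3/C4 P8 similar

(3, 0, R4, (0, 1))
(3, 2, R7, (1,))
(4, 0, R4, (0, 1))
(9, 0, R3, (0, 1))
(9, 0, R4, (0, 1))
(9, 0, R7, (0,))
(9, 0, R8, (0, 1))
(9, 1, R3, (0, 1))
(9, 2, R7, (1,))
(10, 0, R1, (0, 1))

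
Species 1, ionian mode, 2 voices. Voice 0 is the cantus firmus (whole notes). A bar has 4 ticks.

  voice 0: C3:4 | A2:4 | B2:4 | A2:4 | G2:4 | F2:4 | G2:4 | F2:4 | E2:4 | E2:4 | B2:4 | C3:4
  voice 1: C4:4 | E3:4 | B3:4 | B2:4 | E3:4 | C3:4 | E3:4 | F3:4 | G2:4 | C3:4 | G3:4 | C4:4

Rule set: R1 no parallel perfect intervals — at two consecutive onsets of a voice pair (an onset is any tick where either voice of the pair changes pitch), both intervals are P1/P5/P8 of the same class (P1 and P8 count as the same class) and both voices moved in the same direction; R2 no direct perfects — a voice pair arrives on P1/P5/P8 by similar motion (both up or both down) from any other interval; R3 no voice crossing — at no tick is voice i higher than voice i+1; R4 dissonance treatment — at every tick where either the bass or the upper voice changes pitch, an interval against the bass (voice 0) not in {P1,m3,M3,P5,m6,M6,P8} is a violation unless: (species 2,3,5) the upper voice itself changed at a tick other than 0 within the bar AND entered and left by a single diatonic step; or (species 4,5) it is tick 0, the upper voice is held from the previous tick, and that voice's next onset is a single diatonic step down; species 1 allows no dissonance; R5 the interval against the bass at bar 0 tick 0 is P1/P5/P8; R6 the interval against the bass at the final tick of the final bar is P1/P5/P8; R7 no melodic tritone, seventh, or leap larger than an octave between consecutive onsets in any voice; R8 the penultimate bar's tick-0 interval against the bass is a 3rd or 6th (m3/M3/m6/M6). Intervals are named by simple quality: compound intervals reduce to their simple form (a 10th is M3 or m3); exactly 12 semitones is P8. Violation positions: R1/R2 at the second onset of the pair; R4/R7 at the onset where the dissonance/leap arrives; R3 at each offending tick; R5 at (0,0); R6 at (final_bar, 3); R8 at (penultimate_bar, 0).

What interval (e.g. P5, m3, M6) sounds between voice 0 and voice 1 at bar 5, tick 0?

voice 0=F2 voice 1=C3 -> P5

P5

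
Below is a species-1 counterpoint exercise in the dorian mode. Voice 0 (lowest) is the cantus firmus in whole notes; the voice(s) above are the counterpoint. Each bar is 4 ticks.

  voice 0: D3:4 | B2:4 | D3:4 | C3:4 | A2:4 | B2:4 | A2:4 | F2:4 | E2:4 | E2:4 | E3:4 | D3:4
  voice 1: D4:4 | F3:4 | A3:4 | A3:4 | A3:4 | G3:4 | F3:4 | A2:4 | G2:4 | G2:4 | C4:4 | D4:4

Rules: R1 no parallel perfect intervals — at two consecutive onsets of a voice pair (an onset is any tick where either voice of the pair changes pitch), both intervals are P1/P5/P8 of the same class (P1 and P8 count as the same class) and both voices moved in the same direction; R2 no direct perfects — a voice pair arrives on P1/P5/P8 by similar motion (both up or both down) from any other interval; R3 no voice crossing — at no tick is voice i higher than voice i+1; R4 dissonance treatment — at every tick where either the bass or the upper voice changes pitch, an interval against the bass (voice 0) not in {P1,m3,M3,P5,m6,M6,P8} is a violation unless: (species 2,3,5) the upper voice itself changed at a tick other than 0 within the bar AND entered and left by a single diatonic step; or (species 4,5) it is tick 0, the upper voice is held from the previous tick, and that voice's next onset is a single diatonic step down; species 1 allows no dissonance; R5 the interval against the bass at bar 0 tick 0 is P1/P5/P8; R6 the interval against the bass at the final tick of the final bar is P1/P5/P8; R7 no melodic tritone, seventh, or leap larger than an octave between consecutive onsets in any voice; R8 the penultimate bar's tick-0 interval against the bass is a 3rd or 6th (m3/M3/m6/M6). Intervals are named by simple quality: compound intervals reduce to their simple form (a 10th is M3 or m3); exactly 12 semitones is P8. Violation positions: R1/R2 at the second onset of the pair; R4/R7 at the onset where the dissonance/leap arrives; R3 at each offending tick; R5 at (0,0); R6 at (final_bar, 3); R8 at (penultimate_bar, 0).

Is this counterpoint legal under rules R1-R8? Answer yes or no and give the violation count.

bar 0: v0=D3 v1=D4 (P8)
bar 1: v0=B2 v1=F3 (TT)
bar 2: v0=D3 v1=A3 (P5)
bar 3: v0=C3 v1=A3 (M6)
bar 4: v0=A2 v1=A3 (P8)
bar 5: v0=B2 v1=G3 (m6)
bar 6: v0=A2 v1=F3 (m6)
bar 7: v0=F2 v1=A2 (M3)
bar 8: v0=E2 v1=G2 (m3)
bar 9: v0=E2 v1=G2 (m3)
bar 10: v0=E3 v1=C4 (m6)
bar 11: v0=D3 v1=D4 (P8)
  R4 @ bar1.0: B2/F3 TT untreated
  R2 @ bar2.0: B2/F3 TT -> D3/A3 P5 similar
  R7 @ bar10.0: G2->C4 leap 17st

No (3 violations)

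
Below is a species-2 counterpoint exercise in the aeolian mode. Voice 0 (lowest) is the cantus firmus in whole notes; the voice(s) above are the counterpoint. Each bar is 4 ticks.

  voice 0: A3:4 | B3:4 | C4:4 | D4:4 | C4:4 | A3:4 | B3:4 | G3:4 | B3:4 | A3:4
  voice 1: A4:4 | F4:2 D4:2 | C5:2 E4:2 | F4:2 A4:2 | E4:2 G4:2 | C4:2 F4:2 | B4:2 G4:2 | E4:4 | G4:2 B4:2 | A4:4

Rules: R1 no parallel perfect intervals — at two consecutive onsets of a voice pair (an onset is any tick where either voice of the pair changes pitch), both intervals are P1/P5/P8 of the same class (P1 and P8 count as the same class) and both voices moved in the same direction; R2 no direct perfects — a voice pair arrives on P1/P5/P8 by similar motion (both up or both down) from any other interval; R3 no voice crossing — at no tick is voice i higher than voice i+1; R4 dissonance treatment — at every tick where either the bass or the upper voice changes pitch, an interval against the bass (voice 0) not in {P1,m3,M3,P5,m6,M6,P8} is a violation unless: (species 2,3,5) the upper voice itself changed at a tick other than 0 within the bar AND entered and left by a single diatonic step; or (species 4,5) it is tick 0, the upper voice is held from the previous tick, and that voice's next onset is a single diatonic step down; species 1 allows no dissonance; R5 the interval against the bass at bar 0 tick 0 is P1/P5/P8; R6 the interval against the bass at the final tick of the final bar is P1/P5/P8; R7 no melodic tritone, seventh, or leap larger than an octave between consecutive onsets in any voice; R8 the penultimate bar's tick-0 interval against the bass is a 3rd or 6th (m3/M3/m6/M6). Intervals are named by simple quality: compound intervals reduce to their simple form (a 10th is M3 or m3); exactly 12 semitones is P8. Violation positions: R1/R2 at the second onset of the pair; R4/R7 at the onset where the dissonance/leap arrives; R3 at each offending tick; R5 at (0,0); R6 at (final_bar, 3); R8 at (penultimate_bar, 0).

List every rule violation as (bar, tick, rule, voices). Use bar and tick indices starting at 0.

bar 0: v0=A3 v1=A4 downbeat P8
bar 1: v0=B3 v1=F4 downbeat TT
bar 2: v0=C4 v1=C5 downbeat P8
bar 3: v0=D4 v1=F4 downbeat m3
bar 4: v0=C4 v1=E4 downbeat M3
bar 5: v0=A3 v1=C4 downbeat m3
bar 6: v0=B3 v1=B4 downbeat P8
bar 7: v0=G3 v1=E4 downbeat M6
bar 8: v0=B3 v1=G4 downbeat m6
bar 9: v0=A3 v1=A4 downbeat P8
  -> R4 @ bar 1 tick 0 v(0, 1): B3/F4 TT untreated
  -> R2 @ bar 2 tick 0 v(0, 1): B3/D4 m3 -> C4/C5 P8 similar
  -> R7 @ bar 2 tick 0 v(1,): D4->C5 leap 10st
  -> R2 @ bar 6 tick 0 v(0, 1): A3/F4 m6 -> B3/B4 P8 similar
  -> R7 @ bar 6 tick 0 v(1,): F4->B4 leap 6st
  -> R1 @ bar 9 tick 0 v(0, 1): B3/B4 P8 -> A3/A4 P8 similar

(1, 0, R4, (0, 1))
(2, 0, R2, (0, 1))
(2, 0, R7, (1,))
(6, 0, R2, (0, 1))
(6, 0, R7, (1,))
(9, 0, R1, (0, 1))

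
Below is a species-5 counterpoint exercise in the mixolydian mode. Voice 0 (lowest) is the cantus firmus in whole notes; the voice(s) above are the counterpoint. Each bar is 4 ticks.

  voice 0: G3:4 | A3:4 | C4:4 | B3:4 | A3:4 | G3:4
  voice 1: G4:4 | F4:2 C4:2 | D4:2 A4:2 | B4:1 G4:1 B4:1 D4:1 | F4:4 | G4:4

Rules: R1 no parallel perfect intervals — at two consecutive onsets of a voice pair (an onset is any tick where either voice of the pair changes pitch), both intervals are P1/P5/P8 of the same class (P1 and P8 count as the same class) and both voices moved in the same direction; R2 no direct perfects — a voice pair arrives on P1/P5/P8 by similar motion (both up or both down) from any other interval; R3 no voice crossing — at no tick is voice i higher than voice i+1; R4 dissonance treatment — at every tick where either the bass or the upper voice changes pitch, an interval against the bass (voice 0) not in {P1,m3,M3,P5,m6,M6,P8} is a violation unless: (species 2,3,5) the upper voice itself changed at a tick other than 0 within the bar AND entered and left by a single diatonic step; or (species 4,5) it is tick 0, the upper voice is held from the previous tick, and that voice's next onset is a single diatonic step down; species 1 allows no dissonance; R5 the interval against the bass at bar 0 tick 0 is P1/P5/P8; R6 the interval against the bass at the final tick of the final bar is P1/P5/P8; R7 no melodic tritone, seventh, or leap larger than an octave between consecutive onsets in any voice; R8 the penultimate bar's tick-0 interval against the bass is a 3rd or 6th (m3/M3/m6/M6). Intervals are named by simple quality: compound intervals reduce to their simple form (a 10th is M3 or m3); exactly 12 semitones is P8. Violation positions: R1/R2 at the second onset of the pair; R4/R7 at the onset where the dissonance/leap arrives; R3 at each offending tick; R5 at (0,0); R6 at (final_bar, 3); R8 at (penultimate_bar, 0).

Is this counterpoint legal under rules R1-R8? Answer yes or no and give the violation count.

bar 0: v0=G3 v1=G4 (P8)
bar 1: v0=A3 v1=F4 (m6)
bar 2: v0=C4 v1=D4 (M2)
bar 3: v0=B3 v1=B4 (P8)
bar 4: v0=A3 v1=F4 (m6)
bar 5: v0=G3 v1=G4 (P8)
  R4 @ bar2.0: C4/D4 M2 untreated

No (1 violations)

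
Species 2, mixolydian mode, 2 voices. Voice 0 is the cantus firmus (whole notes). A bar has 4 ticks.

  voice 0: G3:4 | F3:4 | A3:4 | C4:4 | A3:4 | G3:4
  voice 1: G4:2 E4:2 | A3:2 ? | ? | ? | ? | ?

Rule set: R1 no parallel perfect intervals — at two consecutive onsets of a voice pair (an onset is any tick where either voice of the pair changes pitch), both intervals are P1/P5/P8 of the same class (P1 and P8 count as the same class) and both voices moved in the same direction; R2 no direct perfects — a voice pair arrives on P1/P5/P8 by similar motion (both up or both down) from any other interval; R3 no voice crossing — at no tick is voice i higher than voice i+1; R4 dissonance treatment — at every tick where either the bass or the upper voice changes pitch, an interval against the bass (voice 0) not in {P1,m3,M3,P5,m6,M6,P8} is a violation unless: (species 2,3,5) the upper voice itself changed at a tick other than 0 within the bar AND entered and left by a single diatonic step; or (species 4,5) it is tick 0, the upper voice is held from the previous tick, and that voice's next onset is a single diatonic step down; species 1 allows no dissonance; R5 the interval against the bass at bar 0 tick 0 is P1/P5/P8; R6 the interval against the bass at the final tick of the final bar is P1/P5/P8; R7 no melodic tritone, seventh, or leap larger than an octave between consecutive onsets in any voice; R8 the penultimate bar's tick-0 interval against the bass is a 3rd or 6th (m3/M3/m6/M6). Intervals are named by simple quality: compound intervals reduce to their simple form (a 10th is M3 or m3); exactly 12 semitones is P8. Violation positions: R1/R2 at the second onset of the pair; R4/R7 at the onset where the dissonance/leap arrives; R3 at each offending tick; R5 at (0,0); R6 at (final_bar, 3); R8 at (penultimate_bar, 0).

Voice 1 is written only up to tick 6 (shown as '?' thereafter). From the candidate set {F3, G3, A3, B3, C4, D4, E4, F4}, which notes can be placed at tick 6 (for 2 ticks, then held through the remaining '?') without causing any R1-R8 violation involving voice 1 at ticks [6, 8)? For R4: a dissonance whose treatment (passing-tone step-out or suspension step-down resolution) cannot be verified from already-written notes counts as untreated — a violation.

F3: legal
G3: violates R4
A3: legal
B3: violates R4
C4: legal
D4: legal
E4: violates R4
F4: legal

{A3, C4, D4, F3, F4}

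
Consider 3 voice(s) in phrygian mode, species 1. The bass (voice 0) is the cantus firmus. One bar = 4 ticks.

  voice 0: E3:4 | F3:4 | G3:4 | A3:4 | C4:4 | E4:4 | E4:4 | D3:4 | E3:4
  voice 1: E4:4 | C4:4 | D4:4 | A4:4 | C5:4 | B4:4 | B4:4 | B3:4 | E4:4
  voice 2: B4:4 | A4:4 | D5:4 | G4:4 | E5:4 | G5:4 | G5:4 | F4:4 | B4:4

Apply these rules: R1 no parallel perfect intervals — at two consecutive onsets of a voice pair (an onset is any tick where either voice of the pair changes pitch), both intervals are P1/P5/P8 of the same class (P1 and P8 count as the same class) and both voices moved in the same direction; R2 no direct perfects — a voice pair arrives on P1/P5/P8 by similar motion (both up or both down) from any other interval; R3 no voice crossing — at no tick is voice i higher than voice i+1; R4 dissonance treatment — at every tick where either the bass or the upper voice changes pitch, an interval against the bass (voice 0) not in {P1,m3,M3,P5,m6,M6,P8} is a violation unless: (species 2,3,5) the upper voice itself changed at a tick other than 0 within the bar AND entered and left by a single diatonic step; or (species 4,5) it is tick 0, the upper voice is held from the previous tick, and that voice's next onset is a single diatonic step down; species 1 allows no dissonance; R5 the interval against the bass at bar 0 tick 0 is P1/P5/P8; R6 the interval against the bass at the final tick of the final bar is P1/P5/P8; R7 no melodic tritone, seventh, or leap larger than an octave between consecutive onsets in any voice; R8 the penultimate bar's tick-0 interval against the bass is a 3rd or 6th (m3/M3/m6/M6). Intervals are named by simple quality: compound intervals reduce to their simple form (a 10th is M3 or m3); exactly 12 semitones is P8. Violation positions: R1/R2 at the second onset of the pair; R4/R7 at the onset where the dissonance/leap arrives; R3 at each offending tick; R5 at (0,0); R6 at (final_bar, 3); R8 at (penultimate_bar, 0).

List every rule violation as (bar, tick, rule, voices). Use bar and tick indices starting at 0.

bar 0: v0=E3 v1=E4 v2=B4 downbeat P5
bar 1: v0=F3 v1=C4 v2=A4 downbeat M3
bar 2: v0=G3 v1=D4 v2=D5 downbeat P5
bar 3: v0=A3 v1=A4 v2=G4 downbeat m7
bar 4: v0=C4 v1=C5 v2=E5 downbeat M3
bar 5: v0=E4 v1=B4 v2=G5 downbeat m3
bar 6: v0=E4 v1=B4 v2=G5 downbeat m3
bar 7: v0=D3 v1=B3 v2=F4 downbeat m3
bar 8: v0=E3 v1=E4 v2=B4 downbeat P5
  -> R1 @ bar 2 tick 0 v(0, 1): F3/C4 P5 -> G3/D4 P5 similar
  -> R2 @ bar 2 tick 0 v(0, 2): F3/A4 M3 -> G3/D5 P5 similar
  -> R2 @ bar 2 tick 0 v(1, 2): C4/A4 M6 -> D4/D5 P8 similar
  -> R2 @ bar 3 tick 0 v(0, 1): G3/D4 P5 -> A3/A4 P8 similar
  -> R3 @ bar 3 tick 0 v(1, 2): A4 above G4
  -> R4 @ bar 3 tick 0 v(0, 2): A3/G4 m7 untreated
  -> R3 @ bar 3 tick 1 v(1, 2): A4 above G4
  -> R3 @ bar 3 tick 2 v(1, 2): A4 above G4
  -> R3 @ bar 3 tick 3 v(1, 2): A4 above G4
  -> R1 @ bar 4 tick 0 v(0, 1): A3/A4 P8 -> C4/C5 P8 similar
  -> R7 @ bar 7 tick 0 v(0,): E4->D3 leap 14st
  -> R7 @ bar 7 tick 0 v(2,): G5->F4 leap 14st
  -> R2 @ bar 8 tick 0 v(0, 1): D3/B3 M6 -> E3/E4 P8 similar
  -> R2 @ bar 8 tick 0 v(0, 2): D3/F4 m3 -> E3/B4 P5 similar
  -> R2 @ bar 8 tick 0 v(1, 2): B3/F4 TT -> E4/B4 P5 similar
  -> R7 @ bar 8 tick 0 v(2,): F4->B4 leap 6st

(2, 0, R1, (0, 1))
(2, 0, R2, (0, 2))
(2, 0, R2, (1, 2))
(3, 0, R2, (0, 1))
(3, 0, R3, (1, 2))
(3, 0, R4, (0, 2))
(3, 1, R3, (1, 2))
(3, 2, R3, (1, 2))
(3, 3, R3, (1, 2))
(4, 0, R1, (0, 1))
(7, 0, R7, (0,))
(7, 0, R7, (2,))
(8, 0, R2, (0, 1))
(8, 0, R2, (0, 2))
(8, 0, R2, (1, 2))
(8, 0, R7, (2,))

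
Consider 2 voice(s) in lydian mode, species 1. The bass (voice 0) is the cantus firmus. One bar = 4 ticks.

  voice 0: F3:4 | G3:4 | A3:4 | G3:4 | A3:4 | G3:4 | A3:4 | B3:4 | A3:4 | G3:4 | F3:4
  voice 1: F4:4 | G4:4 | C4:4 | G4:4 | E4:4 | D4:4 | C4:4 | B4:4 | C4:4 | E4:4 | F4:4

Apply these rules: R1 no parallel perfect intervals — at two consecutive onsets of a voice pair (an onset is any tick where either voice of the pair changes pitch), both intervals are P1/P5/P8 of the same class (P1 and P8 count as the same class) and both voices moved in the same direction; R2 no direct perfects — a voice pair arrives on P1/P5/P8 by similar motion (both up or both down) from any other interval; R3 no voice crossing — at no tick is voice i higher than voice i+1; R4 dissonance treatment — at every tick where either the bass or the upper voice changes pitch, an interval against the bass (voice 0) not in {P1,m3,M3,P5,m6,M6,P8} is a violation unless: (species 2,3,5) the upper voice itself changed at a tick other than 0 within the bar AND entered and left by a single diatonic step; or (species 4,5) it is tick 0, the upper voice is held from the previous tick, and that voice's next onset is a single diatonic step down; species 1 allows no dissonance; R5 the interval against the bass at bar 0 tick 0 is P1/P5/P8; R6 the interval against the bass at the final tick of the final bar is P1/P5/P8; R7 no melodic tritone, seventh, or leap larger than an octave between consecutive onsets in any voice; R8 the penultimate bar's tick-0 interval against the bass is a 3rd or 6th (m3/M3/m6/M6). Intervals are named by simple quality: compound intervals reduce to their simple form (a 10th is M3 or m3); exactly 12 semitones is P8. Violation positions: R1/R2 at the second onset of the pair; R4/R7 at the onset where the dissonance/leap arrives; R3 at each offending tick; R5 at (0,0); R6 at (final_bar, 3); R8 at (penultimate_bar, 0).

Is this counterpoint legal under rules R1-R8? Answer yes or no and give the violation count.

bar 0: v0=F3 v1=F4 (P8)
bar 1: v0=G3 v1=G4 (P8)
bar 2: v0=A3 v1=C4 (m3)
bar 3: v0=G3 v1=G4 (P8)
bar 4: v0=A3 v1=E4 (P5)
bar 5: v0=G3 v1=D4 (P5)
bar 6: v0=A3 v1=C4 (m3)
bar 7: v0=B3 v1=B4 (P8)
bar 8: v0=A3 v1=C4 (m3)
bar 9: v0=G3 v1=E4 (M6)
bar 10: v0=F3 v1=F4 (P8)
  R1 @ bar1.0: F3/F4 P8 -> G3/G4 P8 similar
  R1 @ bar5.0: A3/E4 P5 -> G3/D4 P5 similar
  R2 @ bar7.0: A3/C4 m3 -> B3/B4 P8 similar
  R7 @ bar7.0: C4->B4 leap 11st
  R7 @ bar8.0: B4->C4 leap 11st

No (5 violations)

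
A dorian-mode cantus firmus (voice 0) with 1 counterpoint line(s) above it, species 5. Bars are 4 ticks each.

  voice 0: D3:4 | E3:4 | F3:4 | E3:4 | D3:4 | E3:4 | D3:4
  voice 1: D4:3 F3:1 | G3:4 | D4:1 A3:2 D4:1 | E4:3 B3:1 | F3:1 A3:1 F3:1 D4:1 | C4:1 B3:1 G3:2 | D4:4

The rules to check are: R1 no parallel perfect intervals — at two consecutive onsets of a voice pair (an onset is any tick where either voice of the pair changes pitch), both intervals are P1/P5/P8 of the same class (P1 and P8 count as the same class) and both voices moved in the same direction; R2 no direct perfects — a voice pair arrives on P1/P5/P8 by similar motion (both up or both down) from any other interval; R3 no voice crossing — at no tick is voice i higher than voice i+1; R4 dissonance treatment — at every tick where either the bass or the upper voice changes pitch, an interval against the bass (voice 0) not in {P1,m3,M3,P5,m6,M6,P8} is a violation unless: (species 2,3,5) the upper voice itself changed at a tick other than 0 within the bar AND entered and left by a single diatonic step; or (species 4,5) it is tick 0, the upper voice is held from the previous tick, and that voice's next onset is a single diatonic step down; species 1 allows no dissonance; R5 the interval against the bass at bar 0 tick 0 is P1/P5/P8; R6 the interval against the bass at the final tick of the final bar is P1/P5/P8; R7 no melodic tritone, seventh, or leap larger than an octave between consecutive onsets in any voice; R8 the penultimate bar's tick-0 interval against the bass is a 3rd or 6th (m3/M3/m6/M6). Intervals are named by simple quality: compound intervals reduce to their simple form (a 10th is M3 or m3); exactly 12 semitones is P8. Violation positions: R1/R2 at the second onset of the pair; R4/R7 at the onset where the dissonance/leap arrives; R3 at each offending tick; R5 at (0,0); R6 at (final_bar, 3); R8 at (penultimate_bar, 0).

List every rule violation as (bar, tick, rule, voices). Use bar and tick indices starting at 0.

bar 0: v0=D3 v1=D4 downbeat P8
bar 1: v0=E3 v1=G3 downbeat m3
bar 2: v0=F3 v1=D4 downbeat M6
bar 3: v0=E3 v1=E4 downbeat P8
bar 4: v0=D3 v1=F3 downbeat m3
bar 5: v0=E3 v1=C4 downbeat m6
bar 6: v0=D3 v1=D4 downbeat P8
  -> R7 @ bar 4 tick 0 v(1,): B3->F3 leap 6st

(4, 0, R7, (1,))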